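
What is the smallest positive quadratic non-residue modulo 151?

(2/151) = +1, so 2 is a residue.
(3/151) = −1, so 3 is the smallest positive non-residue mod 151.

3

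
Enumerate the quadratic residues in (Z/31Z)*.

Square k = 1,…,15 (k and 31−k give the same square):
1²=1, 2²=4, 3²=9, 4²=16, 5²=25, 6²≡5, 7²≡18, 8²≡2, 9²≡19, 10²≡7, 11²≡28, 12²≡20, 13²≡14, 14²≡10, 15²≡8 (mod 31).
So the quadratic residues mod 31 are {1, 2, 4, 5, 7, 8, 9, 10, 14, 16, 18, 19, 20, 25, 28}.

1, 2, 4, 5, 7, 8, 9, 10, 14, 16, 18, 19, 20, 25, 28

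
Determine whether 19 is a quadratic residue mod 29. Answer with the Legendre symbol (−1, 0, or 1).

-1

Reciprocity: 19 ≡ 3 and 29 ≡ 1 (mod 4), so (19/29) = +(29/19).
Reduce top mod 19: now compute (10/19).
Pull out 2: since 19 ≡ 3 (mod 8), (2/19) = -1.
Reciprocity: 5 ≡ 1 and 19 ≡ 3 (mod 4), so (5/19) = +(19/5).
Reduce top mod 5: now compute (4/5).
Pull out 2^2: since 5 ≡ 5 (mod 8), (2/5) = -1, so (2/5)^2 = +1.
Reached (1/5) = 1. Collecting the sign flips along the way, the symbol is -1.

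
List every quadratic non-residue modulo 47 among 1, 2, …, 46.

Square k = 1,…,23 (k and 47−k give the same square):
1²=1, 2²=4, 3²=9, 4²=16, 5²=25, 6²=36, 7²≡2, 8²≡17, 9²≡34, 10²≡6, 11²≡27, 12²≡3, 13²≡28, 14²≡8, 15²≡37, 16²≡21, 17²≡7, 18²≡42, 19²≡32, 20²≡24, 21²≡18, 22²≡14, 23²≡12 (mod 47).
The residues are {1, 2, 3, 4, 6, 7, 8, 9, 12, 14, 16, 17, 18, 21, 24, 25, 27, 28, 32, 34, 36, 37, 42}; the non-residues are the remaining 23 nonzero classes.

5, 10, 11, 13, 15, 19, 20, 22, 23, 26, 29, 30, 31, 33, 35, 38, 39, 40, 41, 43, 44, 45, 46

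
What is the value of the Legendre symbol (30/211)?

1

Euler's criterion: (30/211) ≡ 30^105 (mod 211).
30^2 ≡ 56 (mod 211)
30^4 ≡ 182 (mod 211)
30^8 ≡ 208 (mod 211)
30^16 ≡ 9 (mod 211)
30^32 ≡ 81 (mod 211)
30^64 ≡ 20 (mod 211)
30^105 = 30^(64+32+8+1) ≡ 1 (mod 211).
Result is 1, so (30/211) = 1.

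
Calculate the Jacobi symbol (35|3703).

0

Reciprocity: 35 ≡ 3 and 3703 ≡ 3 (mod 4), so (35/3703) = −(3703/35).
Reduce top mod 35: now compute (28/35).
Pull out 2^2: since 35 ≡ 3 (mod 8), (2/35) = -1, so (2/35)^2 = +1.
Reciprocity: 7 ≡ 3 and 35 ≡ 3 (mod 4), so (7/35) = −(35/7).
Reduce top mod 7: now compute (0/7).
Top reduces to 0: gcd > 1, so the symbol is 0.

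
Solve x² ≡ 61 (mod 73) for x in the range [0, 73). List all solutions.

34, 39

73 ≡ 1 (mod 4), so we find a root by search.
Trying successive values, 34² = 1156 ≡ 61 (mod 73). The other root is 73 − 34 = 39.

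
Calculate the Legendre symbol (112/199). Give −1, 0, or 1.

1

Pull out 2^4: since 199 ≡ 7 (mod 8), (2/199) = +1, so (2/199)^4 = +1.
Reciprocity: 7 ≡ 3 and 199 ≡ 3 (mod 4), so (7/199) = −(199/7).
Reduce top mod 7: now compute (3/7).
Reciprocity: 3 ≡ 3 and 7 ≡ 3 (mod 4), so (3/7) = −(7/3).
Reduce top mod 3: now compute (1/3).
Reached (1/3) = 1. Collecting the sign flips along the way, the symbol is +1.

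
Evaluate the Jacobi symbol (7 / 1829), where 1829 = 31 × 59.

1

Reciprocity: 7 ≡ 3 and 1829 ≡ 1 (mod 4), so (7/1829) = +(1829/7).
Reduce top mod 7: now compute (2/7).
Pull out 2: since 7 ≡ 7 (mod 8), (2/7) = +1.
Reached (1/7) = 1. Collecting the sign flips along the way, the symbol is +1.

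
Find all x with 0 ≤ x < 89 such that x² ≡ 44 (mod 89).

20, 69

89 ≡ 1 (mod 4), so we find a root by search.
Trying successive values, 20² = 400 ≡ 44 (mod 89). The other root is 89 − 20 = 69.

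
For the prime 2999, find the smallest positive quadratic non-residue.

17

(2/2999) = +1, so 2 is a residue.
(3/2999) = +1, so 3 is a residue.
(4/2999) = +1, so 4 is a residue.
(5/2999) = +1, so 5 is a residue.
(6/2999) = +1, so 6 is a residue.
(7/2999) = +1, so 7 is a residue.
(8/2999) = +1, so 8 is a residue.
(9/2999) = +1, so 9 is a residue.
(10/2999) = +1, so 10 is a residue.
(11/2999) = +1, so 11 is a residue.
(12/2999) = +1, so 12 is a residue.
(13/2999) = +1, so 13 is a residue.
(14/2999) = +1, so 14 is a residue.
(15/2999) = +1, so 15 is a residue.
(16/2999) = +1, so 16 is a residue.
(17/2999) = −1, so 17 is the smallest positive non-residue mod 2999.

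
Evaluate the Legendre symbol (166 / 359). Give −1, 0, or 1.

-1

Pull out 2: since 359 ≡ 7 (mod 8), (2/359) = +1.
Reciprocity: 83 ≡ 3 and 359 ≡ 3 (mod 4), so (83/359) = −(359/83).
Reduce top mod 83: now compute (27/83).
Reciprocity: 27 ≡ 3 and 83 ≡ 3 (mod 4), so (27/83) = −(83/27).
Reduce top mod 27: now compute (2/27).
Pull out 2: since 27 ≡ 3 (mod 8), (2/27) = -1.
Reached (1/27) = 1. Collecting the sign flips along the way, the symbol is -1.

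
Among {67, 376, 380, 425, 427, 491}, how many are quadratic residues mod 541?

1

(67/541) = -1 → non-residue.
(376/541) = -1 → non-residue.
(380/541) = +1 → QR.
(425/541) = -1 → non-residue.
(427/541) = -1 → non-residue.
(491/541) = -1 → non-residue.
Total quadratic residues among the 6: 1.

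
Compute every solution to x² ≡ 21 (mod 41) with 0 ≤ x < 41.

41 ≡ 1 (mod 4), so we find a root by search.
Trying successive values, 12² = 144 ≡ 21 (mod 41). The other root is 41 − 12 = 29.

12, 29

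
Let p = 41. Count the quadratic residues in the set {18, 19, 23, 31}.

3

(18/41) = +1 → QR.
(19/41) = -1 → non-residue.
(23/41) = +1 → QR.
(31/41) = +1 → QR.
Total quadratic residues among the 4: 3.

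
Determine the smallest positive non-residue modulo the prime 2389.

(2/2389) = −1, so 2 is the smallest positive non-residue mod 2389.

2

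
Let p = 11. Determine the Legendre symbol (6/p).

Euler's criterion: (6/11) ≡ 6^5 (mod 11).
6^2 ≡ 3 (mod 11)
6^4 ≡ 9 (mod 11)
6^5 = 6^(4+1) ≡ 10 (mod 11).
Result is 10 ≡ −1, so (6/11) = −1.

-1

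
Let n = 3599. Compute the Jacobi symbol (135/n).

Reciprocity: 135 ≡ 3 and 3599 ≡ 3 (mod 4), so (135/3599) = −(3599/135).
Reduce top mod 135: now compute (89/135).
Reciprocity: 89 ≡ 1 and 135 ≡ 3 (mod 4), so (89/135) = +(135/89).
Reduce top mod 89: now compute (46/89).
Pull out 2: since 89 ≡ 1 (mod 8), (2/89) = +1.
Reciprocity: 23 ≡ 3 and 89 ≡ 1 (mod 4), so (23/89) = +(89/23).
Reduce top mod 23: now compute (20/23).
Pull out 2^2: since 23 ≡ 7 (mod 8), (2/23) = +1, so (2/23)^2 = +1.
Reciprocity: 5 ≡ 1 and 23 ≡ 3 (mod 4), so (5/23) = +(23/5).
Reduce top mod 5: now compute (3/5).
Reciprocity: 3 ≡ 3 and 5 ≡ 1 (mod 4), so (3/5) = +(5/3).
Reduce top mod 3: now compute (2/3).
Pull out 2: since 3 ≡ 3 (mod 8), (2/3) = -1.
Reached (1/3) = 1. Collecting the sign flips along the way, the symbol is +1.

1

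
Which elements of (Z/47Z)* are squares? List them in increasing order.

1,2,3,4,6,7,8,9,12,14,16,17,18,21,24,25,27,28,32,34,36,37,42

Square k = 1,…,23 (k and 47−k give the same square):
1²=1, 2²=4, 3²=9, 4²=16, 5²=25, 6²=36, 7²≡2, 8²≡17, 9²≡34, 10²≡6, 11²≡27, 12²≡3, 13²≡28, 14²≡8, 15²≡37, 16²≡21, 17²≡7, 18²≡42, 19²≡32, 20²≡24, 21²≡18, 22²≡14, 23²≡12 (mod 47).
So the quadratic residues mod 47 are {1, 2, 3, 4, 6, 7, 8, 9, 12, 14, 16, 17, 18, 21, 24, 25, 27, 28, 32, 34, 36, 37, 42}.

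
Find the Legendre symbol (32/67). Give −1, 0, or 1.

-1

Pull out 2^5: since 67 ≡ 3 (mod 8), (2/67) = -1, so (2/67)^5 = -1.
Reached (1/67) = 1. Collecting the sign flips along the way, the symbol is -1.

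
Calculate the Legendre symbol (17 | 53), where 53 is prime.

Reciprocity: 17 ≡ 1 and 53 ≡ 1 (mod 4), so (17/53) = +(53/17).
Reduce top mod 17: now compute (2/17).
Pull out 2: since 17 ≡ 1 (mod 8), (2/17) = +1.
Reached (1/17) = 1. Collecting the sign flips along the way, the symbol is +1.

1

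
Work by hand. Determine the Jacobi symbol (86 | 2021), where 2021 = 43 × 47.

0

Pull out 2: since 2021 ≡ 5 (mod 8), (2/2021) = -1.
Reciprocity: 43 ≡ 3 and 2021 ≡ 1 (mod 4), so (43/2021) = +(2021/43).
Reduce top mod 43: now compute (0/43).
Top reduces to 0: gcd > 1, so the symbol is 0.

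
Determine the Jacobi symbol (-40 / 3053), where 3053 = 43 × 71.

First reduce: -40 ≡ 3013 (mod 3053).
Reciprocity: 3013 ≡ 1 and 3053 ≡ 1 (mod 4), so (3013/3053) = +(3053/3013).
Reduce top mod 3013: now compute (40/3013).
Pull out 2^3: since 3013 ≡ 5 (mod 8), (2/3013) = -1, so (2/3013)^3 = -1.
Reciprocity: 5 ≡ 1 and 3013 ≡ 1 (mod 4), so (5/3013) = +(3013/5).
Reduce top mod 5: now compute (3/5).
Reciprocity: 3 ≡ 3 and 5 ≡ 1 (mod 4), so (3/5) = +(5/3).
Reduce top mod 3: now compute (2/3).
Pull out 2: since 3 ≡ 3 (mod 8), (2/3) = -1.
Reached (1/3) = 1. Collecting the sign flips along the way, the symbol is +1.

1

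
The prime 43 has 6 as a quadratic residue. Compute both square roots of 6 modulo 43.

Since 43 ≡ 3 (mod 4), a square root of 6 is 6^((43+1)/4) = 6^11 mod 43.
Repeated squaring: 6^2≡36, 6^4≡6, 6^8≡36 (mod 43).
6^11 = 6^(8+2+1) ≡ 36 (mod 43).
Check: 36² = 1296 ≡ 6 (mod 43). The two roots are 7 and 36.

7, 36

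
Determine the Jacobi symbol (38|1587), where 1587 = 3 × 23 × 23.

-1

Pull out 2: since 1587 ≡ 3 (mod 8), (2/1587) = -1.
Reciprocity: 19 ≡ 3 and 1587 ≡ 3 (mod 4), so (19/1587) = −(1587/19).
Reduce top mod 19: now compute (10/19).
Pull out 2: since 19 ≡ 3 (mod 8), (2/19) = -1.
Reciprocity: 5 ≡ 1 and 19 ≡ 3 (mod 4), so (5/19) = +(19/5).
Reduce top mod 5: now compute (4/5).
Pull out 2^2: since 5 ≡ 5 (mod 8), (2/5) = -1, so (2/5)^2 = +1.
Reached (1/5) = 1. Collecting the sign flips along the way, the symbol is -1.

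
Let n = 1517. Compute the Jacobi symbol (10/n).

Pull out 2: since 1517 ≡ 5 (mod 8), (2/1517) = -1.
Reciprocity: 5 ≡ 1 and 1517 ≡ 1 (mod 4), so (5/1517) = +(1517/5).
Reduce top mod 5: now compute (2/5).
Pull out 2: since 5 ≡ 5 (mod 8), (2/5) = -1.
Reached (1/5) = 1. Collecting the sign flips along the way, the symbol is +1.

1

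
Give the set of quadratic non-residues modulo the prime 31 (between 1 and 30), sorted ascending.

3 6 11 12 13 15 17 21 22 23 24 26 27 29 30

Square k = 1,…,15 (k and 31−k give the same square):
1²=1, 2²=4, 3²=9, 4²=16, 5²=25, 6²≡5, 7²≡18, 8²≡2, 9²≡19, 10²≡7, 11²≡28, 12²≡20, 13²≡14, 14²≡10, 15²≡8 (mod 31).
The residues are {1, 2, 4, 5, 7, 8, 9, 10, 14, 16, 18, 19, 20, 25, 28}; the non-residues are the remaining 15 nonzero classes.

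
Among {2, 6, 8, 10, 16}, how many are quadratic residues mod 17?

3

(2/17) = +1 → QR.
(6/17) = -1 → non-residue.
(8/17) = +1 → QR.
(10/17) = -1 → non-residue.
(16/17) = +1 → QR.
Total quadratic residues among the 5: 3.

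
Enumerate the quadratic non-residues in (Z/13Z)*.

Square k = 1,…,6 (k and 13−k give the same square):
1²=1, 2²=4, 3²=9, 4²≡3, 5²≡12, 6²≡10 (mod 13).
The residues are {1, 3, 4, 9, 10, 12}; the non-residues are the remaining 6 nonzero classes.

2,5,6,7,8,11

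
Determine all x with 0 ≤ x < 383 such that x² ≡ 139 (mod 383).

Since 383 ≡ 3 (mod 4), a square root of 139 is 139^((383+1)/4) = 139^96 mod 383.
Repeated squaring: 139^2≡171, 139^4≡133, 139^8≡71, 139^16≡62, 139^32≡14, 139^64≡196 (mod 383).
139^96 = 139^(64+32) ≡ 63 (mod 383).
Check: 63² = 3969 ≡ 139 (mod 383). The two roots are 63 and 320.

63, 320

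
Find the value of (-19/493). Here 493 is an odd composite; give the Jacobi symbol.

First reduce: -19 ≡ 474 (mod 493).
Pull out 2: since 493 ≡ 5 (mod 8), (2/493) = -1.
Reciprocity: 237 ≡ 1 and 493 ≡ 1 (mod 4), so (237/493) = +(493/237).
Reduce top mod 237: now compute (19/237).
Reciprocity: 19 ≡ 3 and 237 ≡ 1 (mod 4), so (19/237) = +(237/19).
Reduce top mod 19: now compute (9/19).
Reciprocity: 9 ≡ 1 and 19 ≡ 3 (mod 4), so (9/19) = +(19/9).
Reduce top mod 9: now compute (1/9).
Reached (1/9) = 1. Collecting the sign flips along the way, the symbol is -1.

-1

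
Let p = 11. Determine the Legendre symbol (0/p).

Top reduces to 0: gcd > 1, so the symbol is 0.

0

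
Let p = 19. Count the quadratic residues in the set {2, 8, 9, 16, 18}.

(2/19) = -1 → non-residue.
(8/19) = -1 → non-residue.
(9/19) = +1 → QR.
(16/19) = +1 → QR.
(18/19) = -1 → non-residue.
Total quadratic residues among the 5: 2.

2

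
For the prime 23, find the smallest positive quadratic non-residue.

(2/23) = +1, so 2 is a residue.
(3/23) = +1, so 3 is a residue.
(4/23) = +1, so 4 is a residue.
(5/23) = −1, so 5 is the smallest positive non-residue mod 23.

5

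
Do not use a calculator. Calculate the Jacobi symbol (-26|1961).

-1

First reduce: -26 ≡ 1935 (mod 1961).
Reciprocity: 1935 ≡ 3 and 1961 ≡ 1 (mod 4), so (1935/1961) = +(1961/1935).
Reduce top mod 1935: now compute (26/1935).
Pull out 2: since 1935 ≡ 7 (mod 8), (2/1935) = +1.
Reciprocity: 13 ≡ 1 and 1935 ≡ 3 (mod 4), so (13/1935) = +(1935/13).
Reduce top mod 13: now compute (11/13).
Reciprocity: 11 ≡ 3 and 13 ≡ 1 (mod 4), so (11/13) = +(13/11).
Reduce top mod 11: now compute (2/11).
Pull out 2: since 11 ≡ 3 (mod 8), (2/11) = -1.
Reached (1/11) = 1. Collecting the sign flips along the way, the symbol is -1.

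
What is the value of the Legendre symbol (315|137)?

First reduce: 315 ≡ 41 (mod 137).
Reciprocity: 41 ≡ 1 and 137 ≡ 1 (mod 4), so (41/137) = +(137/41).
Reduce top mod 41: now compute (14/41).
Pull out 2: since 41 ≡ 1 (mod 8), (2/41) = +1.
Reciprocity: 7 ≡ 3 and 41 ≡ 1 (mod 4), so (7/41) = +(41/7).
Reduce top mod 7: now compute (6/7).
Pull out 2: since 7 ≡ 7 (mod 8), (2/7) = +1.
Reciprocity: 3 ≡ 3 and 7 ≡ 3 (mod 4), so (3/7) = −(7/3).
Reduce top mod 3: now compute (1/3).
Reached (1/3) = 1. Collecting the sign flips along the way, the symbol is -1.

-1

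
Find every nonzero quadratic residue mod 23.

Square k = 1,…,11 (k and 23−k give the same square):
1²=1, 2²=4, 3²=9, 4²=16, 5²≡2, 6²≡13, 7²≡3, 8²≡18, 9²≡12, 10²≡8, 11²≡6 (mod 23).
So the quadratic residues mod 23 are {1, 2, 3, 4, 6, 8, 9, 12, 13, 16, 18}.

1 2 3 4 6 8 9 12 13 16 18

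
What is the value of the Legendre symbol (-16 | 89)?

1

First reduce: -16 ≡ 73 (mod 89).
Reciprocity: 73 ≡ 1 and 89 ≡ 1 (mod 4), so (73/89) = +(89/73).
Reduce top mod 73: now compute (16/73).
Pull out 2^4: since 73 ≡ 1 (mod 8), (2/73) = +1, so (2/73)^4 = +1.
Reached (1/73) = 1. Collecting the sign flips along the way, the symbol is +1.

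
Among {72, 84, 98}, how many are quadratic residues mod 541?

1

(72/541) = -1 → non-residue.
(84/541) = +1 → QR.
(98/541) = -1 → non-residue.
Total quadratic residues among the 3: 1.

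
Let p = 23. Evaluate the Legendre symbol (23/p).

0

First reduce: 23 ≡ 0 (mod 23).
Top reduces to 0: gcd > 1, so the symbol is 0.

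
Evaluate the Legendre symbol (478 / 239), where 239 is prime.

0

First reduce: 478 ≡ 0 (mod 239).
Top reduces to 0: gcd > 1, so the symbol is 0.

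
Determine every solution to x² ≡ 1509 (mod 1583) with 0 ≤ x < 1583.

Since 1583 ≡ 3 (mod 4), a square root of 1509 is 1509^((1583+1)/4) = 1509^396 mod 1583.
Repeated squaring: 1509^2≡727, 1509^4≡1390, 1509^8≡840, 1509^16≡1165, 1509^32≡594, 1509^64≡1410, 1509^128≡1435, 1509^256≡1325 (mod 1583).
1509^396 = 1509^(256+128+8+4) ≡ 1072 (mod 1583).
Check: 1072² = 1149184 ≡ 1509 (mod 1583). The two roots are 511 and 1072.

511, 1072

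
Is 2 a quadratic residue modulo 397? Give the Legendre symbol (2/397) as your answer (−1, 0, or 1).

Pull out 2: since 397 ≡ 5 (mod 8), (2/397) = -1.
Reached (1/397) = 1. Collecting the sign flips along the way, the symbol is -1.

-1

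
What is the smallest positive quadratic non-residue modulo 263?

5

(2/263) = +1, so 2 is a residue.
(3/263) = +1, so 3 is a residue.
(4/263) = +1, so 4 is a residue.
(5/263) = −1, so 5 is the smallest positive non-residue mod 263.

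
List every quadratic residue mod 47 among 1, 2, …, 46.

1, 2, 3, 4, 6, 7, 8, 9, 12, 14, 16, 17, 18, 21, 24, 25, 27, 28, 32, 34, 36, 37, 42

Square k = 1,…,23 (k and 47−k give the same square):
1²=1, 2²=4, 3²=9, 4²=16, 5²=25, 6²=36, 7²≡2, 8²≡17, 9²≡34, 10²≡6, 11²≡27, 12²≡3, 13²≡28, 14²≡8, 15²≡37, 16²≡21, 17²≡7, 18²≡42, 19²≡32, 20²≡24, 21²≡18, 22²≡14, 23²≡12 (mod 47).
So the quadratic residues mod 47 are {1, 2, 3, 4, 6, 7, 8, 9, 12, 14, 16, 17, 18, 21, 24, 25, 27, 28, 32, 34, 36, 37, 42}.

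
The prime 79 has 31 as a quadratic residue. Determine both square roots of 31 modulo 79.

30, 49

Since 79 ≡ 3 (mod 4), a square root of 31 is 31^((79+1)/4) = 31^20 mod 79.
Repeated squaring: 31^2≡13, 31^4≡11, 31^8≡42, 31^16≡26 (mod 79).
31^20 = 31^(16+4) ≡ 49 (mod 79).
Check: 49² = 2401 ≡ 31 (mod 79). The two roots are 30 and 49.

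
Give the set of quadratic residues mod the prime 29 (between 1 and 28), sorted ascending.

Square k = 1,…,14 (k and 29−k give the same square):
1²=1, 2²=4, 3²=9, 4²=16, 5²=25, 6²≡7, 7²≡20, 8²≡6, 9²≡23, 10²≡13, 11²≡5, 12²≡28, 13²≡24, 14²≡22 (mod 29).
So the quadratic residues mod 29 are {1, 4, 5, 6, 7, 9, 13, 16, 20, 22, 23, 24, 25, 28}.

1, 4, 5, 6, 7, 9, 13, 16, 20, 22, 23, 24, 25, 28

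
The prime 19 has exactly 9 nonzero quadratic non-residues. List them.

Square k = 1,…,9 (k and 19−k give the same square):
1²=1, 2²=4, 3²=9, 4²=16, 5²≡6, 6²≡17, 7²≡11, 8²≡7, 9²≡5 (mod 19).
The residues are {1, 4, 5, 6, 7, 9, 11, 16, 17}; the non-residues are the remaining 9 nonzero classes.

2,3,8,10,12,13,14,15,18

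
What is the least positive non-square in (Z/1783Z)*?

(2/1783) = +1, so 2 is a residue.
(3/1783) = −1, so 3 is the smallest positive non-residue mod 1783.

3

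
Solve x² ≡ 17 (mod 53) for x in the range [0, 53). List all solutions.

53 ≡ 1 (mod 4), so we find a root by search.
Trying successive values, 21² = 441 ≡ 17 (mod 53). The other root is 53 − 21 = 32.

21, 32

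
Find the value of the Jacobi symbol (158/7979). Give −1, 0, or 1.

0

Pull out 2: since 7979 ≡ 3 (mod 8), (2/7979) = -1.
Reciprocity: 79 ≡ 3 and 7979 ≡ 3 (mod 4), so (79/7979) = −(7979/79).
Reduce top mod 79: now compute (0/79).
Top reduces to 0: gcd > 1, so the symbol is 0.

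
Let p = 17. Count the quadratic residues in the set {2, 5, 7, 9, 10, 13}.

(2/17) = +1 → QR.
(5/17) = -1 → non-residue.
(7/17) = -1 → non-residue.
(9/17) = +1 → QR.
(10/17) = -1 → non-residue.
(13/17) = +1 → QR.
Total quadratic residues among the 6: 3.

3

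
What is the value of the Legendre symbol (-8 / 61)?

First reduce: -8 ≡ 53 (mod 61).
Reciprocity: 53 ≡ 1 and 61 ≡ 1 (mod 4), so (53/61) = +(61/53).
Reduce top mod 53: now compute (8/53).
Pull out 2^3: since 53 ≡ 5 (mod 8), (2/53) = -1, so (2/53)^3 = -1.
Reached (1/53) = 1. Collecting the sign flips along the way, the symbol is -1.

-1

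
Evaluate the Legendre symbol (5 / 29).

1

Euler's criterion: (5/29) ≡ 5^14 (mod 29).
5^2 ≡ 25 (mod 29)
5^4 ≡ 16 (mod 29)
5^8 ≡ 24 (mod 29)
5^14 = 5^(8+4+2) ≡ 1 (mod 29).
Result is 1, so (5/29) = 1.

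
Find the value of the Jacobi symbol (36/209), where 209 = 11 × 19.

1

Pull out 2^2: since 209 ≡ 1 (mod 8), (2/209) = +1, so (2/209)^2 = +1.
Reciprocity: 9 ≡ 1 and 209 ≡ 1 (mod 4), so (9/209) = +(209/9).
Reduce top mod 9: now compute (2/9).
Pull out 2: since 9 ≡ 1 (mod 8), (2/9) = +1.
Reached (1/9) = 1. Collecting the sign flips along the way, the symbol is +1.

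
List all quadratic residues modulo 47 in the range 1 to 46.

1,2,3,4,6,7,8,9,12,14,16,17,18,21,24,25,27,28,32,34,36,37,42

Square k = 1,…,23 (k and 47−k give the same square):
1²=1, 2²=4, 3²=9, 4²=16, 5²=25, 6²=36, 7²≡2, 8²≡17, 9²≡34, 10²≡6, 11²≡27, 12²≡3, 13²≡28, 14²≡8, 15²≡37, 16²≡21, 17²≡7, 18²≡42, 19²≡32, 20²≡24, 21²≡18, 22²≡14, 23²≡12 (mod 47).
So the quadratic residues mod 47 are {1, 2, 3, 4, 6, 7, 8, 9, 12, 14, 16, 17, 18, 21, 24, 25, 27, 28, 32, 34, 36, 37, 42}.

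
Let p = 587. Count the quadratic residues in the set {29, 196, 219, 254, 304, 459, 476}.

6

(29/587) = +1 → QR.
(196/587) = +1 → QR.
(219/587) = +1 → QR.
(254/587) = +1 → QR.
(304/587) = -1 → non-residue.
(459/587) = +1 → QR.
(476/587) = +1 → QR.
Total quadratic residues among the 7: 6.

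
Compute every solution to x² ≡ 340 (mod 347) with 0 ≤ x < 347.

Since 347 ≡ 3 (mod 4), a square root of 340 is 340^((347+1)/4) = 340^87 mod 347.
Repeated squaring: 340^2≡49, 340^4≡319, 340^8≡90, 340^16≡119, 340^32≡281, 340^64≡192 (mod 347).
340^87 = 340^(64+16+4+2+1) ≡ 149 (mod 347).
Check: 149² = 22201 ≡ 340 (mod 347). The two roots are 149 and 198.

149, 198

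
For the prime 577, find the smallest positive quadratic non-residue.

(2/577) = +1, so 2 is a residue.
(3/577) = +1, so 3 is a residue.
(4/577) = +1, so 4 is a residue.
(5/577) = −1, so 5 is the smallest positive non-residue mod 577.

5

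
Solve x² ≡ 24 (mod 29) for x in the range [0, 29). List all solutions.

13, 16

29 ≡ 1 (mod 4), so we find a root by search.
Trying successive values, 13² = 169 ≡ 24 (mod 29). The other root is 29 − 13 = 16.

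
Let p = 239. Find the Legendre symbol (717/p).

0

First reduce: 717 ≡ 0 (mod 239).
Top reduces to 0: gcd > 1, so the symbol is 0.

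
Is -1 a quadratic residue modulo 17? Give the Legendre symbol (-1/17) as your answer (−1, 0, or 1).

1

First reduce: -1 ≡ 16 (mod 17).
Pull out 2^4: since 17 ≡ 1 (mod 8), (2/17) = +1, so (2/17)^4 = +1.
Reached (1/17) = 1. Collecting the sign flips along the way, the symbol is +1.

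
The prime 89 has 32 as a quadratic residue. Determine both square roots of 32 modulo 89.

11, 78

89 ≡ 1 (mod 4), so we find a root by search.
Trying successive values, 11² = 121 ≡ 32 (mod 89). The other root is 89 − 11 = 78.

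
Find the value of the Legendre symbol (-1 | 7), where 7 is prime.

First reduce: -1 ≡ 6 (mod 7).
Pull out 2: since 7 ≡ 7 (mod 8), (2/7) = +1.
Reciprocity: 3 ≡ 3 and 7 ≡ 3 (mod 4), so (3/7) = −(7/3).
Reduce top mod 3: now compute (1/3).
Reached (1/3) = 1. Collecting the sign flips along the way, the symbol is -1.

-1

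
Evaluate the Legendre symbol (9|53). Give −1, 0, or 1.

1

Reciprocity: 9 ≡ 1 and 53 ≡ 1 (mod 4), so (9/53) = +(53/9).
Reduce top mod 9: now compute (8/9).
Pull out 2^3: since 9 ≡ 1 (mod 8), (2/9) = +1, so (2/9)^3 = +1.
Reached (1/9) = 1. Collecting the sign flips along the way, the symbol is +1.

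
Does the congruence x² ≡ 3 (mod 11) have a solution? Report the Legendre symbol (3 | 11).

1

Reciprocity: 3 ≡ 3 and 11 ≡ 3 (mod 4), so (3/11) = −(11/3).
Reduce top mod 3: now compute (2/3).
Pull out 2: since 3 ≡ 3 (mod 8), (2/3) = -1.
Reached (1/3) = 1. Collecting the sign flips along the way, the symbol is +1.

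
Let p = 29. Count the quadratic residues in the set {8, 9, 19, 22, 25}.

3

(8/29) = -1 → non-residue.
(9/29) = +1 → QR.
(19/29) = -1 → non-residue.
(22/29) = +1 → QR.
(25/29) = +1 → QR.
Total quadratic residues among the 5: 3.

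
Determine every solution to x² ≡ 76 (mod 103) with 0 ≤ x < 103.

Since 103 ≡ 3 (mod 4), a square root of 76 is 76^((103+1)/4) = 76^26 mod 103.
Repeated squaring: 76^2≡8, 76^4≡64, 76^8≡79, 76^16≡61 (mod 103).
76^26 = 76^(16+8+2) ≡ 30 (mod 103).
Check: 30² = 900 ≡ 76 (mod 103). The two roots are 30 and 73.

30, 73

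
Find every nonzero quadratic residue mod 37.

1 3 4 7 9 10 11 12 16 21 25 26 27 28 30 33 34 36

Square k = 1,…,18 (k and 37−k give the same square):
1²=1, 2²=4, 3²=9, 4²=16, 5²=25, 6²=36, 7²≡12, 8²≡27, 9²≡7, 10²≡26, 11²≡10, 12²≡33, 13²≡21, 14²≡11, 15²≡3, 16²≡34, 17²≡30, 18²≡28 (mod 37).
So the quadratic residues mod 37 are {1, 3, 4, 7, 9, 10, 11, 12, 16, 21, 25, 26, 27, 28, 30, 33, 34, 36}.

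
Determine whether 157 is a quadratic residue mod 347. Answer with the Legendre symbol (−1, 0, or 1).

1

Euler's criterion: (157/347) ≡ 157^173 (mod 347).
157^2 ≡ 12 (mod 347)
157^4 ≡ 144 (mod 347)
157^8 ≡ 263 (mod 347)
157^16 ≡ 116 (mod 347)
157^32 ≡ 270 (mod 347)
157^64 ≡ 30 (mod 347)
157^128 ≡ 206 (mod 347)
157^173 = 157^(128+32+8+4+1) ≡ 1 (mod 347).
Result is 1, so (157/347) = 1.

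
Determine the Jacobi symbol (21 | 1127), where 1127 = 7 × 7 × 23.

0

Reciprocity: 21 ≡ 1 and 1127 ≡ 3 (mod 4), so (21/1127) = +(1127/21).
Reduce top mod 21: now compute (14/21).
Pull out 2: since 21 ≡ 5 (mod 8), (2/21) = -1.
Reciprocity: 7 ≡ 3 and 21 ≡ 1 (mod 4), so (7/21) = +(21/7).
Reduce top mod 7: now compute (0/7).
Top reduces to 0: gcd > 1, so the symbol is 0.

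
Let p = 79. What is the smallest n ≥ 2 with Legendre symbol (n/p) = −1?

3

(2/79) = +1, so 2 is a residue.
(3/79) = −1, so 3 is the smallest positive non-residue mod 79.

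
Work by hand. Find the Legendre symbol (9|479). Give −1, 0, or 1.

Reciprocity: 9 ≡ 1 and 479 ≡ 3 (mod 4), so (9/479) = +(479/9).
Reduce top mod 9: now compute (2/9).
Pull out 2: since 9 ≡ 1 (mod 8), (2/9) = +1.
Reached (1/9) = 1. Collecting the sign flips along the way, the symbol is +1.

1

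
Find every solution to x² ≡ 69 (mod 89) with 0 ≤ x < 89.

89 ≡ 1 (mod 4), so we find a root by search.
Trying successive values, 43² = 1849 ≡ 69 (mod 89). The other root is 89 − 43 = 46.

43, 46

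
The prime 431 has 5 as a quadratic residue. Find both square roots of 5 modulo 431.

Since 431 ≡ 3 (mod 4), a square root of 5 is 5^((431+1)/4) = 5^108 mod 431.
Repeated squaring: 5^2≡25, 5^4≡194, 5^8≡139, 5^16≡357, 5^32≡304, 5^64≡182 (mod 431).
5^108 = 5^(64+32+8+4) ≡ 250 (mod 431).
Check: 250² = 62500 ≡ 5 (mod 431). The two roots are 181 and 250.

181, 250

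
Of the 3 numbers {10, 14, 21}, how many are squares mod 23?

0

(10/23) = -1 → non-residue.
(14/23) = -1 → non-residue.
(21/23) = -1 → non-residue.
Total quadratic residues among the 3: 0.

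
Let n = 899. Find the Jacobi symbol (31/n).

Reciprocity: 31 ≡ 3 and 899 ≡ 3 (mod 4), so (31/899) = −(899/31).
Reduce top mod 31: now compute (0/31).
Top reduces to 0: gcd > 1, so the symbol is 0.

0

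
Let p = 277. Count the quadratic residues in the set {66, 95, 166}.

(66/277) = +1 → QR.
(95/277) = -1 → non-residue.
(166/277) = -1 → non-residue.
Total quadratic residues among the 3: 1.

1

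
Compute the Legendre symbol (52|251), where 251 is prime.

1

Euler's criterion: (52/251) ≡ 52^125 (mod 251).
52^2 ≡ 194 (mod 251)
52^4 ≡ 237 (mod 251)
52^8 ≡ 196 (mod 251)
52^16 ≡ 13 (mod 251)
52^32 ≡ 169 (mod 251)
52^64 ≡ 198 (mod 251)
52^125 = 52^(64+32+16+8+4+1) ≡ 1 (mod 251).
Result is 1, so (52/251) = 1.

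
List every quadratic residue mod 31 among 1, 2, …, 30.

1, 2, 4, 5, 7, 8, 9, 10, 14, 16, 18, 19, 20, 25, 28

Square k = 1,…,15 (k and 31−k give the same square):
1²=1, 2²=4, 3²=9, 4²=16, 5²=25, 6²≡5, 7²≡18, 8²≡2, 9²≡19, 10²≡7, 11²≡28, 12²≡20, 13²≡14, 14²≡10, 15²≡8 (mod 31).
So the quadratic residues mod 31 are {1, 2, 4, 5, 7, 8, 9, 10, 14, 16, 18, 19, 20, 25, 28}.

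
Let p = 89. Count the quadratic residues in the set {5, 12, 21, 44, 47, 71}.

5

(5/89) = +1 → QR.
(12/89) = -1 → non-residue.
(21/89) = +1 → QR.
(44/89) = +1 → QR.
(47/89) = +1 → QR.
(71/89) = +1 → QR.
Total quadratic residues among the 6: 5.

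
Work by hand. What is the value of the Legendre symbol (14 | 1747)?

1

Pull out 2: since 1747 ≡ 3 (mod 8), (2/1747) = -1.
Reciprocity: 7 ≡ 3 and 1747 ≡ 3 (mod 4), so (7/1747) = −(1747/7).
Reduce top mod 7: now compute (4/7).
Pull out 2^2: since 7 ≡ 7 (mod 8), (2/7) = +1, so (2/7)^2 = +1.
Reached (1/7) = 1. Collecting the sign flips along the way, the symbol is +1.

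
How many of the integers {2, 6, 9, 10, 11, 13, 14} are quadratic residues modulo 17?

(2/17) = +1 → QR.
(6/17) = -1 → non-residue.
(9/17) = +1 → QR.
(10/17) = -1 → non-residue.
(11/17) = -1 → non-residue.
(13/17) = +1 → QR.
(14/17) = -1 → non-residue.
Total quadratic residues among the 7: 3.

3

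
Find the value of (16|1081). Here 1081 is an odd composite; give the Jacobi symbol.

Pull out 2^4: since 1081 ≡ 1 (mod 8), (2/1081) = +1, so (2/1081)^4 = +1.
Reached (1/1081) = 1. Collecting the sign flips along the way, the symbol is +1.

1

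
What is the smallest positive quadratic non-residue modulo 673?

5

(2/673) = +1, so 2 is a residue.
(3/673) = +1, so 3 is a residue.
(4/673) = +1, so 4 is a residue.
(5/673) = −1, so 5 is the smallest positive non-residue mod 673.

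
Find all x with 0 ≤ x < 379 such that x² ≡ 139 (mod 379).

Since 379 ≡ 3 (mod 4), a square root of 139 is 139^((379+1)/4) = 139^95 mod 379.
Repeated squaring: 139^2≡371, 139^4≡64, 139^8≡306, 139^16≡23, 139^32≡150, 139^64≡139 (mod 379).
139^95 = 139^(64+16+8+4+2+1) ≡ 150 (mod 379).
Check: 150² = 22500 ≡ 139 (mod 379). The two roots are 150 and 229.

150, 229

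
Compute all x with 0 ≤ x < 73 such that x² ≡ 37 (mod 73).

16, 57

73 ≡ 1 (mod 4), so we find a root by search.
Trying successive values, 16² = 256 ≡ 37 (mod 73). The other root is 73 − 16 = 57.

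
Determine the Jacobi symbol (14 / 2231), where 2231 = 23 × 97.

1

Pull out 2: since 2231 ≡ 7 (mod 8), (2/2231) = +1.
Reciprocity: 7 ≡ 3 and 2231 ≡ 3 (mod 4), so (7/2231) = −(2231/7).
Reduce top mod 7: now compute (5/7).
Reciprocity: 5 ≡ 1 and 7 ≡ 3 (mod 4), so (5/7) = +(7/5).
Reduce top mod 5: now compute (2/5).
Pull out 2: since 5 ≡ 5 (mod 8), (2/5) = -1.
Reached (1/5) = 1. Collecting the sign flips along the way, the symbol is +1.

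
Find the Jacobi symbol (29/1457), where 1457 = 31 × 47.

1

Reciprocity: 29 ≡ 1 and 1457 ≡ 1 (mod 4), so (29/1457) = +(1457/29).
Reduce top mod 29: now compute (7/29).
Reciprocity: 7 ≡ 3 and 29 ≡ 1 (mod 4), so (7/29) = +(29/7).
Reduce top mod 7: now compute (1/7).
Reached (1/7) = 1. Collecting the sign flips along the way, the symbol is +1.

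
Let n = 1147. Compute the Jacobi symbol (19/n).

Reciprocity: 19 ≡ 3 and 1147 ≡ 3 (mod 4), so (19/1147) = −(1147/19).
Reduce top mod 19: now compute (7/19).
Reciprocity: 7 ≡ 3 and 19 ≡ 3 (mod 4), so (7/19) = −(19/7).
Reduce top mod 7: now compute (5/7).
Reciprocity: 5 ≡ 1 and 7 ≡ 3 (mod 4), so (5/7) = +(7/5).
Reduce top mod 5: now compute (2/5).
Pull out 2: since 5 ≡ 5 (mod 8), (2/5) = -1.
Reached (1/5) = 1. Collecting the sign flips along the way, the symbol is -1.

-1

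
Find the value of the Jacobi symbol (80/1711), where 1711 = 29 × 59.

Pull out 2^4: since 1711 ≡ 7 (mod 8), (2/1711) = +1, so (2/1711)^4 = +1.
Reciprocity: 5 ≡ 1 and 1711 ≡ 3 (mod 4), so (5/1711) = +(1711/5).
Reduce top mod 5: now compute (1/5).
Reached (1/5) = 1. Collecting the sign flips along the way, the symbol is +1.

1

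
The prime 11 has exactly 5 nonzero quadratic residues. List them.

1 3 4 5 9

Square k = 1,…,5 (k and 11−k give the same square):
1²=1, 2²=4, 3²=9, 4²≡5, 5²≡3 (mod 11).
So the quadratic residues mod 11 are {1, 3, 4, 5, 9}.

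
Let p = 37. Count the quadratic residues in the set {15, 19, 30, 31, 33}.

2

(15/37) = -1 → non-residue.
(19/37) = -1 → non-residue.
(30/37) = +1 → QR.
(31/37) = -1 → non-residue.
(33/37) = +1 → QR.
Total quadratic residues among the 5: 2.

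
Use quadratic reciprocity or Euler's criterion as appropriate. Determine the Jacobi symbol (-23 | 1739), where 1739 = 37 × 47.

-1

First reduce: -23 ≡ 1716 (mod 1739).
Pull out 2^2: since 1739 ≡ 3 (mod 8), (2/1739) = -1, so (2/1739)^2 = +1.
Reciprocity: 429 ≡ 1 and 1739 ≡ 3 (mod 4), so (429/1739) = +(1739/429).
Reduce top mod 429: now compute (23/429).
Reciprocity: 23 ≡ 3 and 429 ≡ 1 (mod 4), so (23/429) = +(429/23).
Reduce top mod 23: now compute (15/23).
Reciprocity: 15 ≡ 3 and 23 ≡ 3 (mod 4), so (15/23) = −(23/15).
Reduce top mod 15: now compute (8/15).
Pull out 2^3: since 15 ≡ 7 (mod 8), (2/15) = +1, so (2/15)^3 = +1.
Reached (1/15) = 1. Collecting the sign flips along the way, the symbol is -1.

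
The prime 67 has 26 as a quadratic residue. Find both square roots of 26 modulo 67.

19, 48

Since 67 ≡ 3 (mod 4), a square root of 26 is 26^((67+1)/4) = 26^17 mod 67.
Repeated squaring: 26^2≡6, 26^4≡36, 26^8≡23, 26^16≡60 (mod 67).
26^17 = 26^(16+1) ≡ 19 (mod 67).
Check: 19² = 361 ≡ 26 (mod 67). The two roots are 19 and 48.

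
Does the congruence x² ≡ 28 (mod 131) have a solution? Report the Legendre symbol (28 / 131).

Pull out 2^2: since 131 ≡ 3 (mod 8), (2/131) = -1, so (2/131)^2 = +1.
Reciprocity: 7 ≡ 3 and 131 ≡ 3 (mod 4), so (7/131) = −(131/7).
Reduce top mod 7: now compute (5/7).
Reciprocity: 5 ≡ 1 and 7 ≡ 3 (mod 4), so (5/7) = +(7/5).
Reduce top mod 5: now compute (2/5).
Pull out 2: since 5 ≡ 5 (mod 8), (2/5) = -1.
Reached (1/5) = 1. Collecting the sign flips along the way, the symbol is +1.

1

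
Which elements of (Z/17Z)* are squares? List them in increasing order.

Square k = 1,…,8 (k and 17−k give the same square):
1²=1, 2²=4, 3²=9, 4²=16, 5²≡8, 6²≡2, 7²≡15, 8²≡13 (mod 17).
So the quadratic residues mod 17 are {1, 2, 4, 8, 9, 13, 15, 16}.

1 2 4 8 9 13 15 16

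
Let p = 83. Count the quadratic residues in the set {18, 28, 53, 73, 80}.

1

(18/83) = -1 → non-residue.
(28/83) = +1 → QR.
(53/83) = -1 → non-residue.
(73/83) = -1 → non-residue.
(80/83) = -1 → non-residue.
Total quadratic residues among the 5: 1.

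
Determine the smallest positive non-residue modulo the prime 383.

5

(2/383) = +1, so 2 is a residue.
(3/383) = +1, so 3 is a residue.
(4/383) = +1, so 4 is a residue.
(5/383) = −1, so 5 is the smallest positive non-residue mod 383.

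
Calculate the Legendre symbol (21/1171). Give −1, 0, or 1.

Euler's criterion: (21/1171) ≡ 21^585 (mod 1171).
21^2 ≡ 441 (mod 1171)
21^4 ≡ 95 (mod 1171)
21^8 ≡ 828 (mod 1171)
21^16 ≡ 549 (mod 1171)
21^32 ≡ 454 (mod 1171)
21^64 ≡ 20 (mod 1171)
21^128 ≡ 400 (mod 1171)
21^256 ≡ 744 (mod 1171)
21^512 ≡ 824 (mod 1171)
21^585 = 21^(512+64+8+1) ≡ 1 (mod 1171).
Result is 1, so (21/1171) = 1.

1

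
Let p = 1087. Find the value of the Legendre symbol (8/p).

Pull out 2^3: since 1087 ≡ 7 (mod 8), (2/1087) = +1, so (2/1087)^3 = +1.
Reached (1/1087) = 1. Collecting the sign flips along the way, the symbol is +1.

1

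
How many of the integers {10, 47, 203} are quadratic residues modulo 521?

(10/521) = +1 → QR.
(47/521) = +1 → QR.
(203/521) = -1 → non-residue.
Total quadratic residues among the 3: 2.

2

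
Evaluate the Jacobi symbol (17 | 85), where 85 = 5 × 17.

Reciprocity: 17 ≡ 1 and 85 ≡ 1 (mod 4), so (17/85) = +(85/17).
Reduce top mod 17: now compute (0/17).
Top reduces to 0: gcd > 1, so the symbol is 0.

0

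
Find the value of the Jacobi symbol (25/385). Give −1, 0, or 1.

0

Reciprocity: 25 ≡ 1 and 385 ≡ 1 (mod 4), so (25/385) = +(385/25).
Reduce top mod 25: now compute (10/25).
Pull out 2: since 25 ≡ 1 (mod 8), (2/25) = +1.
Reciprocity: 5 ≡ 1 and 25 ≡ 1 (mod 4), so (5/25) = +(25/5).
Reduce top mod 5: now compute (0/5).
Top reduces to 0: gcd > 1, so the symbol is 0.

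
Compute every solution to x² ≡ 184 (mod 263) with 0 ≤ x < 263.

Since 263 ≡ 3 (mod 4), a square root of 184 is 184^((263+1)/4) = 184^66 mod 263.
Repeated squaring: 184^2≡192, 184^4≡44, 184^8≡95, 184^16≡83, 184^32≡51, 184^64≡234 (mod 263).
184^66 = 184^(64+2) ≡ 218 (mod 263).
Check: 218² = 47524 ≡ 184 (mod 263). The two roots are 45 and 218.

45, 218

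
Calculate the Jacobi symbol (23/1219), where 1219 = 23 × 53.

0

Reciprocity: 23 ≡ 3 and 1219 ≡ 3 (mod 4), so (23/1219) = −(1219/23).
Reduce top mod 23: now compute (0/23).
Top reduces to 0: gcd > 1, so the symbol is 0.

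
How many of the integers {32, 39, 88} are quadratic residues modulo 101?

(32/101) = -1 → non-residue.
(39/101) = -1 → non-residue.
(88/101) = +1 → QR.
Total quadratic residues among the 3: 1.

1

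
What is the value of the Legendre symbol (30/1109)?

Pull out 2: since 1109 ≡ 5 (mod 8), (2/1109) = -1.
Reciprocity: 15 ≡ 3 and 1109 ≡ 1 (mod 4), so (15/1109) = +(1109/15).
Reduce top mod 15: now compute (14/15).
Pull out 2: since 15 ≡ 7 (mod 8), (2/15) = +1.
Reciprocity: 7 ≡ 3 and 15 ≡ 3 (mod 4), so (7/15) = −(15/7).
Reduce top mod 7: now compute (1/7).
Reached (1/7) = 1. Collecting the sign flips along the way, the symbol is +1.

1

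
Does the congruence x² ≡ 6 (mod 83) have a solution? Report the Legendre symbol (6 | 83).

Pull out 2: since 83 ≡ 3 (mod 8), (2/83) = -1.
Reciprocity: 3 ≡ 3 and 83 ≡ 3 (mod 4), so (3/83) = −(83/3).
Reduce top mod 3: now compute (2/3).
Pull out 2: since 3 ≡ 3 (mod 8), (2/3) = -1.
Reached (1/3) = 1. Collecting the sign flips along the way, the symbol is -1.

-1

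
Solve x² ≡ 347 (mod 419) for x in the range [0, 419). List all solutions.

157, 262

Since 419 ≡ 3 (mod 4), a square root of 347 is 347^((419+1)/4) = 347^105 mod 419.
Repeated squaring: 347^2≡156, 347^4≡34, 347^8≡318, 347^16≡145, 347^32≡75, 347^64≡178 (mod 419).
347^105 = 347^(64+32+8+1) ≡ 157 (mod 419).
Check: 157² = 24649 ≡ 347 (mod 419). The two roots are 157 and 262.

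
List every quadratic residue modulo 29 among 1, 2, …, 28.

1, 4, 5, 6, 7, 9, 13, 16, 20, 22, 23, 24, 25, 28

Square k = 1,…,14 (k and 29−k give the same square):
1²=1, 2²=4, 3²=9, 4²=16, 5²=25, 6²≡7, 7²≡20, 8²≡6, 9²≡23, 10²≡13, 11²≡5, 12²≡28, 13²≡24, 14²≡22 (mod 29).
So the quadratic residues mod 29 are {1, 4, 5, 6, 7, 9, 13, 16, 20, 22, 23, 24, 25, 28}.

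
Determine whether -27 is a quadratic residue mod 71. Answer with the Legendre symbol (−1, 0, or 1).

First reduce: -27 ≡ 44 (mod 71).
Pull out 2^2: since 71 ≡ 7 (mod 8), (2/71) = +1, so (2/71)^2 = +1.
Reciprocity: 11 ≡ 3 and 71 ≡ 3 (mod 4), so (11/71) = −(71/11).
Reduce top mod 11: now compute (5/11).
Reciprocity: 5 ≡ 1 and 11 ≡ 3 (mod 4), so (5/11) = +(11/5).
Reduce top mod 5: now compute (1/5).
Reached (1/5) = 1. Collecting the sign flips along the way, the symbol is -1.

-1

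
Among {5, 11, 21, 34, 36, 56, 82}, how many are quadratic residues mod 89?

(5/89) = +1 → QR.
(11/89) = +1 → QR.
(21/89) = +1 → QR.
(34/89) = +1 → QR.
(36/89) = +1 → QR.
(56/89) = -1 → non-residue.
(82/89) = -1 → non-residue.
Total quadratic residues among the 7: 5.

5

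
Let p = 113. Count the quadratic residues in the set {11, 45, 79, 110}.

1

(11/113) = +1 → QR.
(45/113) = -1 → non-residue.
(79/113) = -1 → non-residue.
(110/113) = -1 → non-residue.
Total quadratic residues among the 4: 1.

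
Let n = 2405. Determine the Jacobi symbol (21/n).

-1

Reciprocity: 21 ≡ 1 and 2405 ≡ 1 (mod 4), so (21/2405) = +(2405/21).
Reduce top mod 21: now compute (11/21).
Reciprocity: 11 ≡ 3 and 21 ≡ 1 (mod 4), so (11/21) = +(21/11).
Reduce top mod 11: now compute (10/11).
Pull out 2: since 11 ≡ 3 (mod 8), (2/11) = -1.
Reciprocity: 5 ≡ 1 and 11 ≡ 3 (mod 4), so (5/11) = +(11/5).
Reduce top mod 5: now compute (1/5).
Reached (1/5) = 1. Collecting the sign flips along the way, the symbol is -1.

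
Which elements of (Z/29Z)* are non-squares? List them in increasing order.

Square k = 1,…,14 (k and 29−k give the same square):
1²=1, 2²=4, 3²=9, 4²=16, 5²=25, 6²≡7, 7²≡20, 8²≡6, 9²≡23, 10²≡13, 11²≡5, 12²≡28, 13²≡24, 14²≡22 (mod 29).
The residues are {1, 4, 5, 6, 7, 9, 13, 16, 20, 22, 23, 24, 25, 28}; the non-residues are the remaining 14 nonzero classes.

2 3 8 10 11 12 14 15 17 18 19 21 26 27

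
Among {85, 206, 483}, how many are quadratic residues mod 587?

1

(85/587) = -1 → non-residue.
(206/587) = +1 → QR.
(483/587) = -1 → non-residue.
Total quadratic residues among the 3: 1.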